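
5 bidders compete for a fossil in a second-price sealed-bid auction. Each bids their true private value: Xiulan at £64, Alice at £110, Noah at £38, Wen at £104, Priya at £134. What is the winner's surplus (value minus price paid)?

Surplus = £24.

Ranking the bids: Priya £134, then Alice £110, then Wen £104, then Xiulan £64, then Noah £38.
Priya wins with the top bid and pays the second-highest, £110.
Surplus = £134 − £110 = £24.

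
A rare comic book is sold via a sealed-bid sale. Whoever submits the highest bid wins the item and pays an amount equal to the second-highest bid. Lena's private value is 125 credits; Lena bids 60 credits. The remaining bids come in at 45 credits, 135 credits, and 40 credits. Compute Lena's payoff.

Payoff = 0 credits.

Highest competing bid: 135 credits.
Lena's bid 60 credits is not the highest, so Lena loses, pays nothing, and earns zero payoff.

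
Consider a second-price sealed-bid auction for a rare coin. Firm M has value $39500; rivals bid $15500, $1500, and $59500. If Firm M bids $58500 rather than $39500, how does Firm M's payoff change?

Payoff change: $0.

The highest competing bid is $59500.
Bidding truthfully at $39500: the top bid is $59500 (a rival), so Firm M loses. Payoff = $0.
Bidding $58500: the top bid is $59500 (a rival), so Firm M loses. Payoff = $0.
Change = $0 − $0 = $0.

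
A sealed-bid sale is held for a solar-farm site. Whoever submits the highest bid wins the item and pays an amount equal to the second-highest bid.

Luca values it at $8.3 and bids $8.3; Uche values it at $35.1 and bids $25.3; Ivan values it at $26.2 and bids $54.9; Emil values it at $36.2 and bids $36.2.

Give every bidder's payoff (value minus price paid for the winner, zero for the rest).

Luca $0.0, Uche $0.0, Ivan -$10.0, Emil $0.0.

Sorted high to low: Ivan $54.9; Emil $36.2; Uche $25.3; Luca $8.3.
Ivan has the top bid and wins; the price is the second-highest bid, $36.2.
Ivan's payoff = $26.2 − $36.2 = -$10.0. All other bidders lose, so their payoff is 0.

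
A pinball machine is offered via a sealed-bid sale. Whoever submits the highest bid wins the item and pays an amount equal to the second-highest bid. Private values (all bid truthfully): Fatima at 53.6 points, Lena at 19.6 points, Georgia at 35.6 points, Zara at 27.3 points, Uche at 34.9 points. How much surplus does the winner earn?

18.0 points

Ordered from highest: Fatima 53.6 points; Georgia 35.6 points; Uche 34.9 points; Zara 27.3 points; Lena 19.6 points.
Fatima wins with the top bid and pays the second-highest, 35.6 points.
Surplus = 53.6 points − 35.6 points = 18.0 points.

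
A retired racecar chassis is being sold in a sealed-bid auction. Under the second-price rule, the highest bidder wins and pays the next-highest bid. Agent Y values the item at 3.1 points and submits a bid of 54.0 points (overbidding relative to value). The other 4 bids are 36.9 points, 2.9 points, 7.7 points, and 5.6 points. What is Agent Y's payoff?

Highest competing bid: 36.9 points.
Agent Y's bid 54.0 points is the highest overall, so Agent Y wins and pays the second-highest bid, 36.9 points.
Payoff = value − price = 3.1 points − 36.9 points = -33.8 points.

-33.8 points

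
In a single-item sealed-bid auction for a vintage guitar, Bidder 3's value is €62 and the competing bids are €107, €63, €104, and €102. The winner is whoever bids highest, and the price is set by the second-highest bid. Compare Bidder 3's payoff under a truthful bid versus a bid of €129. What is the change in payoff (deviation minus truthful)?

Change in payoff: -€45.

The highest competing bid is €107.
Bidding truthfully at €62: the top bid is €107 (a rival), so Bidder 3 loses. Payoff = €0.
Bidding €129: Bidder 3 has the top bid, wins, and pays the second-highest bid €107. Payoff = €62 − €107 = -€45.
Change = -€45 − €0 = -€45.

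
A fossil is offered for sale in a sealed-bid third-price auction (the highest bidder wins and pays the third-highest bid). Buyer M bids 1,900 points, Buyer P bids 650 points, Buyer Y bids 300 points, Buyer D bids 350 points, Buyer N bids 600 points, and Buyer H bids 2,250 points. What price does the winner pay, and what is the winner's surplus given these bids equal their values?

Price 650 points; surplus 1,600 points.

Bids in descending order: Buyer H 2,250 points, then Buyer M 1,900 points, then Buyer P 650 points, then Buyer N 600 points, then Buyer D 350 points, then Buyer Y 300 points.
Buyer H is the highest bidder, so Buyer H wins.
Under the third-price rule, the price is the third-highest bid: 650 points.
Surplus = 2,250 points − 650 points = 1,600 points.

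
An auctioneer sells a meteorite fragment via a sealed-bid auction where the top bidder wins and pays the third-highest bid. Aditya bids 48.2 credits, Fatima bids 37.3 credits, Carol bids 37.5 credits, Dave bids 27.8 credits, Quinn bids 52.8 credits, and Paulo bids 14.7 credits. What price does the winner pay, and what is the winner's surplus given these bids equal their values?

Sorted high to low: Quinn 52.8 credits > Aditya 48.2 credits > Carol 37.5 credits > Fatima 37.3 credits > Dave 27.8 credits > Paulo 14.7 credits.
Quinn is the highest bidder, so Quinn wins.
Under the third-price rule, the price is the third-highest bid: 37.5 credits.
Surplus = 52.8 credits − 37.5 credits = 15.3 credits.

Price 37.5 credits; surplus 15.3 credits.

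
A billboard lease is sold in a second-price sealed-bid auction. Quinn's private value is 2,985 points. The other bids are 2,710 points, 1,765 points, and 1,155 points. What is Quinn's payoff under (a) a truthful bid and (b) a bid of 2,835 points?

Truthful: 275 points; alternative: 275 points.

The highest competing bid is 2,710 points.
Bidding truthfully at 2,985 points: Quinn has the top bid, wins, and pays the second-highest bid 2,710 points. Payoff = 2,985 points − 2,710 points = 275 points.
Bidding 2,835 points: Quinn has the top bid, wins, and pays the second-highest bid 2,710 points. Payoff = 2,985 points − 2,710 points = 275 points.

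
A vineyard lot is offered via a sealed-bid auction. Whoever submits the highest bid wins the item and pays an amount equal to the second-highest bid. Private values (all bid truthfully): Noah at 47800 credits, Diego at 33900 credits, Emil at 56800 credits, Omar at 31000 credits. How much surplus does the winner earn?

Ordered from highest: Emil 56800 credits > Noah 47800 credits > Diego 33900 credits > Omar 31000 credits.
Emil wins with the top bid and pays the second-highest, 47800 credits.
Surplus = 56800 credits − 47800 credits = 9000 credits.

Winner's surplus: 9000 credits.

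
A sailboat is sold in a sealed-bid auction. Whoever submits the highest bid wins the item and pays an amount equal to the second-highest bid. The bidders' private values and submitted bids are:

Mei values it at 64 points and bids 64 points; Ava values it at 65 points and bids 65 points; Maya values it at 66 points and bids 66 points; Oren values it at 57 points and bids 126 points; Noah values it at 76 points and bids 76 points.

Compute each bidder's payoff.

Ranking the bids: Oren 126 points, then Noah 76 points, then Maya 66 points, then Ava 65 points, then Mei 64 points.
Oren has the top bid and wins; the price is the second-highest bid, 76 points.
Oren's payoff = 57 points − 76 points = -19 points. All other bidders lose, so their payoff is 0.

Mei 0 points, Ava 0 points, Maya 0 points, Oren -19 points, Noah 0 points.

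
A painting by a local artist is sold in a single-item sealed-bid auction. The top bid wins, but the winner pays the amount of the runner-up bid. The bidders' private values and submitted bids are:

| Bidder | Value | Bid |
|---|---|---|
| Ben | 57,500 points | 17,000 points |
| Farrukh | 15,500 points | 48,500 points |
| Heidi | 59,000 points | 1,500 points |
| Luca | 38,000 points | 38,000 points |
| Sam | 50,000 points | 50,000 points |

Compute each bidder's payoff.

Ordered from highest: Sam 50,000 points, then Farrukh 48,500 points, then Luca 38,000 points, then Ben 17,000 points, then Heidi 1,500 points.
Sam has the top bid and wins; the price is the second-highest bid, 48,500 points.
Sam's payoff = 50,000 points − 48,500 points = 1,500 points. All other bidders lose, so their payoff is 0.

Payoffs: Ben 0 points, Farrukh 0 points, Heidi 0 points, Luca 0 points, Sam 1,500 points.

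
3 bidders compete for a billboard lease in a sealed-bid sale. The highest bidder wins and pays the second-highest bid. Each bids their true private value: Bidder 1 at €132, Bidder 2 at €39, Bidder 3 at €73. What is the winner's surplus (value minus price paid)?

€59

Bids in descending order: Bidder 1 €132; Bidder 3 €73; Bidder 2 €39.
Bidder 1 wins with the top bid and pays the second-highest, €73.
Surplus = €132 − €73 = €59.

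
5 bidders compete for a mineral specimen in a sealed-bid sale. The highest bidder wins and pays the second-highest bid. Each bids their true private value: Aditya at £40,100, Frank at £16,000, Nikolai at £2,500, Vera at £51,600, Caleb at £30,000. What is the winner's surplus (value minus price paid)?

Winner's surplus: £11,500.

Ranking the bids: Vera £51,600; Aditya £40,100; Caleb £30,000; Frank £16,000; Nikolai £2,500.
Vera wins with the top bid and pays the second-highest, £40,100.
Surplus = £51,600 − £40,100 = £11,500.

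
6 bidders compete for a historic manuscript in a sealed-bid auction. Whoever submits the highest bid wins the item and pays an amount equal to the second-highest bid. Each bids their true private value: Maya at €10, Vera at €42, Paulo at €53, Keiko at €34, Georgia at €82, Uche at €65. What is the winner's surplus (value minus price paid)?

Bids in descending order: Georgia €82 > Uche €65 > Paulo €53 > Vera €42 > Keiko €34 > Maya €10.
Georgia wins with the top bid and pays the second-highest, €65.
Surplus = €82 − €65 = €17.

€17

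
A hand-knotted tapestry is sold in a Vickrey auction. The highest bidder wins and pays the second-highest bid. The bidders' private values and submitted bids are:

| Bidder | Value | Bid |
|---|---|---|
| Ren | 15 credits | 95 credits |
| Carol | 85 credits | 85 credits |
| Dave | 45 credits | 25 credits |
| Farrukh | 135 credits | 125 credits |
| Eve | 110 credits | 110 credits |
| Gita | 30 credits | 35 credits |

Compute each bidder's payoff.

Payoffs: Ren 0 credits, Carol 0 credits, Dave 0 credits, Farrukh 25 credits, Eve 0 credits, Gita 0 credits.

Sorted high to low: Farrukh 125 credits, then Eve 110 credits, then Ren 95 credits, then Carol 85 credits, then Gita 35 credits, then Dave 25 credits.
Farrukh has the top bid and wins; the price is the second-highest bid, 110 credits.
Farrukh's payoff = 135 credits − 110 credits = 25 credits. All other bidders lose, so their payoff is 0.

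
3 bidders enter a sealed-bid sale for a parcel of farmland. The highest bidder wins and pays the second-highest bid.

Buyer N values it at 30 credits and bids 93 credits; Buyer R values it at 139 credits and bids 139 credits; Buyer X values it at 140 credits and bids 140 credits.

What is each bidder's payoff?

Sorted high to low: Buyer X 140 credits; Buyer R 139 credits; Buyer N 93 credits.
Buyer X has the top bid and wins; the price is the second-highest bid, 139 credits.
Buyer X's payoff = 140 credits − 139 credits = 1 credits. All other bidders lose, so their payoff is 0.

Payoffs: Buyer N 0 credits, Buyer R 0 credits, Buyer X 1 credits.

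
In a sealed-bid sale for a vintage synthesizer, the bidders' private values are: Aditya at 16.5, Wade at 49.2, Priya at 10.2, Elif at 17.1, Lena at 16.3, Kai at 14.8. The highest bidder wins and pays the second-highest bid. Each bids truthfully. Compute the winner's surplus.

Sorted high to low: Wade 49.2; Elif 17.1; Aditya 16.5; Lena 16.3; Kai 14.8; Priya 10.2.
Wade wins with the top bid and pays the second-highest, 17.1.
Surplus = 49.2 − 17.1 = 32.1.

Winner's surplus: 32.1.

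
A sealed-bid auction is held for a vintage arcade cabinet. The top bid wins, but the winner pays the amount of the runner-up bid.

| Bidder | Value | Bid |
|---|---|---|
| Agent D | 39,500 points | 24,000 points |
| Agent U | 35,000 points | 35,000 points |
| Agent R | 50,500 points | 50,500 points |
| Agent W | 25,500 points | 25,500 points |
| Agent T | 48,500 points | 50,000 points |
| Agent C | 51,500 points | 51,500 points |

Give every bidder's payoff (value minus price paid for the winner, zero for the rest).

Payoffs: Agent D 0 points, Agent U 0 points, Agent R 0 points, Agent W 0 points, Agent T 0 points, Agent C 1,000 points.

Sorted high to low: Agent C 51,500 points > Agent R 50,500 points > Agent T 50,000 points > Agent U 35,000 points > Agent W 25,500 points > Agent D 24,000 points.
Agent C has the top bid and wins; the price is the second-highest bid, 50,500 points.
Agent C's payoff = 51,500 points − 50,500 points = 1,000 points. All other bidders lose, so their payoff is 0.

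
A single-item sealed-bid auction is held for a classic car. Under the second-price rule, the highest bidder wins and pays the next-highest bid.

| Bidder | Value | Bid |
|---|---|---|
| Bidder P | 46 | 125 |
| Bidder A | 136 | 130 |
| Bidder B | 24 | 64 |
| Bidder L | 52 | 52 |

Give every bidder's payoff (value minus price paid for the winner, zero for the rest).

Bids in descending order: Bidder A 130; Bidder P 125; Bidder B 64; Bidder L 52.
Bidder A has the top bid and wins; the price is the second-highest bid, 125.
Bidder A's payoff = 136 − 125 = 11. All other bidders lose, so their payoff is 0.

Bidder P 0, Bidder A 11, Bidder B 0, Bidder L 0.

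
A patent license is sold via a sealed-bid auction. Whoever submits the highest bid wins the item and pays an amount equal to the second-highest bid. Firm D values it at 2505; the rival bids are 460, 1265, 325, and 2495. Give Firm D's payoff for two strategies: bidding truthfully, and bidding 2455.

(a) 10  (b) 0

The highest competing bid is 2495.
Bidding truthfully at 2505: Firm D has the top bid, wins, and pays the second-highest bid 2495. Payoff = 2505 − 2495 = 10.
Bidding 2455: the top bid is 2495 (a rival), so Firm D loses. Payoff = 0.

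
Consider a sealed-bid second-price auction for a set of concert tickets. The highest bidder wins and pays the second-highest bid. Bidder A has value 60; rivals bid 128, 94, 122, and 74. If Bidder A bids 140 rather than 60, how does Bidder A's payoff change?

Change in payoff: -68.

The highest competing bid is 128.
Bidding truthfully at 60: the top bid is 128 (a rival), so Bidder A loses. Payoff = 0.
Bidding 140: Bidder A has the top bid, wins, and pays the second-highest bid 128. Payoff = 60 − 128 = -68.
Change = -68 − 0 = -68.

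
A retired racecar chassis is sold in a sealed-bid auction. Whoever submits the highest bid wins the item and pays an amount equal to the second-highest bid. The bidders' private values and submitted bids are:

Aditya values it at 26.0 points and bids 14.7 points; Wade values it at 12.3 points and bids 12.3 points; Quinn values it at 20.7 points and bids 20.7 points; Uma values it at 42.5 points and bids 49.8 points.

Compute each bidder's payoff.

Payoffs: Aditya 0.0 points, Wade 0.0 points, Quinn 0.0 points, Uma 21.8 points.

Bids in descending order: Uma 49.8 points; Quinn 20.7 points; Aditya 14.7 points; Wade 12.3 points.
Uma has the top bid and wins; the price is the second-highest bid, 20.7 points.
Uma's payoff = 42.5 points − 20.7 points = 21.8 points. All other bidders lose, so their payoff is 0.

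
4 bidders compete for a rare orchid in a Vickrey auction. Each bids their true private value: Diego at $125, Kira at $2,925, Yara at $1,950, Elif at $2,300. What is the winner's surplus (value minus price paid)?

Winner's surplus: $625.

Ranking the bids: Kira $2,925; Elif $2,300; Yara $1,950; Diego $125.
Kira wins with the top bid and pays the second-highest, $2,300.
Surplus = $2,925 − $2,300 = $625.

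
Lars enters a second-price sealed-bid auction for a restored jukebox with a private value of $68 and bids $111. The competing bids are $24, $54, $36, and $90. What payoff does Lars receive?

Highest competing bid: $90.
Lars's bid $111 is the highest overall, so Lars wins and pays the second-highest bid, $90.
Payoff = value − price = $68 − $90 = -$22.
Overbidding won the item at a price above value — truthful bidding would have avoided this loss.

Lars's payoff: -$22.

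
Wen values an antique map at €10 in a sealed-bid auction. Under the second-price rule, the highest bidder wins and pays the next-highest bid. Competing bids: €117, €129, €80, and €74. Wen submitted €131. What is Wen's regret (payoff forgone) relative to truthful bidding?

The highest competing bid is €129.
Bidding truthfully at €10: the top bid is €129 (a rival), so Wen loses. Payoff = €0.
Bidding €131: Wen has the top bid, wins, and pays the second-highest bid €129. Payoff = €10 − €129 = -€119.
Regret = truthful payoff − actual payoff = €0 − -€119 = €119.

Regret: €119.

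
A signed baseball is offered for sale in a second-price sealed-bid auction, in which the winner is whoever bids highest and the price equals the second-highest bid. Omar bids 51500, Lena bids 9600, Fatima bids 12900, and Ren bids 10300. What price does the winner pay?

The winner pays 12900.

Ordered from highest: Omar 51500; Fatima 12900; Ren 10300; Lena 9600.
Omar is the highest bidder, so Omar wins.
Under the second-price rule, the price is the second-highest bid: 12900.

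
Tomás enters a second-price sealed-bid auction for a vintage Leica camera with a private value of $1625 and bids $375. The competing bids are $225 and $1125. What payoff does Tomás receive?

Highest competing bid: $1125.
Tomás's bid $375 is not the highest, so Tomás loses, pays nothing, and earns zero payoff.

Tomás's payoff: $0.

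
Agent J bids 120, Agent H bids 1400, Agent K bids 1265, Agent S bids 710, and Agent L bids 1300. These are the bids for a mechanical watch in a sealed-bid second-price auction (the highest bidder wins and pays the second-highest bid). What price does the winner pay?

Price paid: 1300.

Bids in descending order: Agent H 1400, then Agent L 1300, then Agent K 1265, then Agent S 710, then Agent J 120.
Agent H is the highest bidder, so Agent H wins.
Under the second-price rule, the price is the second-highest bid: 1300.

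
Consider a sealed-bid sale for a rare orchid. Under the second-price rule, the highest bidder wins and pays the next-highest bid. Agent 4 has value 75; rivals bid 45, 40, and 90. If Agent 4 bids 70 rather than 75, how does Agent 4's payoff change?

The highest competing bid is 90.
Bidding truthfully at 75: the top bid is 90 (a rival), so Agent 4 loses. Payoff = 0.
Bidding 70: the top bid is 90 (a rival), so Agent 4 loses. Payoff = 0.
Change = 0 − 0 = 0.
The bid only affects whether you win, not the price — here both bids land on the same side of the top rival bid, so the deviation is payoff-neutral.

0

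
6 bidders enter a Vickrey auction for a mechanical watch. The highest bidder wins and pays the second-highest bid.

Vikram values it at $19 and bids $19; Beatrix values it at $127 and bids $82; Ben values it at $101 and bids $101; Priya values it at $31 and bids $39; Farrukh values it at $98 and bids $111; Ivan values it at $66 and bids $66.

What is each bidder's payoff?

Ordered from highest: Farrukh $111 > Ben $101 > Beatrix $82 > Ivan $66 > Priya $39 > Vikram $19.
Farrukh has the top bid and wins; the price is the second-highest bid, $101.
Farrukh's payoff = $98 − $101 = -$3. All other bidders lose, so their payoff is 0.

Vikram $0, Beatrix $0, Ben $0, Priya $0, Farrukh -$3, Ivan $0.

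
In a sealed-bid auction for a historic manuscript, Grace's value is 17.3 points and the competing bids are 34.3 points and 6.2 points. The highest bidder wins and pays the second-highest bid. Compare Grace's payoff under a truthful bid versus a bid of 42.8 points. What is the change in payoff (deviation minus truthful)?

The highest competing bid is 34.3 points.
Bidding truthfully at 17.3 points: the top bid is 34.3 points (a rival), so Grace loses. Payoff = 0.0 points.
Bidding 42.8 points: Grace has the top bid, wins, and pays the second-highest bid 34.3 points. Payoff = 17.3 points − 34.3 points = -17.0 points.
Change = -17.0 points − 0.0 points = -17.0 points.

Payoff change: -17.0 points.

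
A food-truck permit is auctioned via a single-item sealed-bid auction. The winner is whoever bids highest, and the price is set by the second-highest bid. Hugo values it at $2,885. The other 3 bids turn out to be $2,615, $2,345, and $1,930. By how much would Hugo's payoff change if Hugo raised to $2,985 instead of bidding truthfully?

Change in payoff: $0.

The highest competing bid is $2,615.
Bidding truthfully at $2,885: Hugo has the top bid, wins, and pays the second-highest bid $2,615. Payoff = $2,885 − $2,615 = $270.
Bidding $2,985: Hugo has the top bid, wins, and pays the second-highest bid $2,615. Payoff = $2,885 − $2,615 = $270.
Change = $270 − $270 = $0.
The bid only affects whether you win, not the price — here both bids land on the same side of the top rival bid, so the deviation is payoff-neutral.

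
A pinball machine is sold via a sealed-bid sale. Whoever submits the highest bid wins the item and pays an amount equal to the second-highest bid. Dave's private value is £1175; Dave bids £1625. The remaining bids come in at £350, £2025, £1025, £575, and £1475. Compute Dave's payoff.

Dave's payoff: £0.

Highest competing bid: £2025.
Dave's bid £1625 is not the highest, so Dave loses, pays nothing, and earns zero payoff.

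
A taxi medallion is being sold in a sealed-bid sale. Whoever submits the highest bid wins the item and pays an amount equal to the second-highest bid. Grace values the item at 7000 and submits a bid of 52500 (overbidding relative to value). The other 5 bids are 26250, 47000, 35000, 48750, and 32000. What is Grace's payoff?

Payoff = -41750.

Highest competing bid: 48750.
Grace's bid 52500 is the highest overall, so Grace wins and pays the second-highest bid, 48750.
Payoff = value − price = 7000 − 48750 = -41750.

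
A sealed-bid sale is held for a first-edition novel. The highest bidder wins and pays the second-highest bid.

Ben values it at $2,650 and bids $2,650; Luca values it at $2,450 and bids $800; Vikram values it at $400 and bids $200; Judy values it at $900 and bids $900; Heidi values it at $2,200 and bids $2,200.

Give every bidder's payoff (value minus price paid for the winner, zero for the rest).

Ranking the bids: Ben $2,650 > Heidi $2,200 > Judy $900 > Luca $800 > Vikram $200.
Ben has the top bid and wins; the price is the second-highest bid, $2,200.
Ben's payoff = $2,650 − $2,200 = $450. All other bidders lose, so their payoff is 0.

Payoffs: Ben $450, Luca $0, Vikram $0, Judy $0, Heidi $0.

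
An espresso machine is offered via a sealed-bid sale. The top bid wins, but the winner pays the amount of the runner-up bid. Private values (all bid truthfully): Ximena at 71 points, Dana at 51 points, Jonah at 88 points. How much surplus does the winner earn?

Winner's surplus: 17 points.

Sorted high to low: Jonah 88 points, then Ximena 71 points, then Dana 51 points.
Jonah wins with the top bid and pays the second-highest, 71 points.
Surplus = 88 points − 71 points = 17 points.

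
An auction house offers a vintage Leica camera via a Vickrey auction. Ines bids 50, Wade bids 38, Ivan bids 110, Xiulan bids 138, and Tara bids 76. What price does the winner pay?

The winner pays 110.

Ordered from highest: Xiulan 138, then Ivan 110, then Tara 76, then Ines 50, then Wade 38.
Xiulan has the highest bid, so Xiulan wins.
The second-highest bid is 110, so that is what Xiulan pays.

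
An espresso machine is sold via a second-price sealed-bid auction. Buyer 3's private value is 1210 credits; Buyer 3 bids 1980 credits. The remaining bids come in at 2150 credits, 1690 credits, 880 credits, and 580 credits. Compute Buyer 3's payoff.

Highest competing bid: 2150 credits.
Buyer 3's bid 1980 credits is not the highest, so Buyer 3 loses, pays nothing, and earns zero payoff.

0 credits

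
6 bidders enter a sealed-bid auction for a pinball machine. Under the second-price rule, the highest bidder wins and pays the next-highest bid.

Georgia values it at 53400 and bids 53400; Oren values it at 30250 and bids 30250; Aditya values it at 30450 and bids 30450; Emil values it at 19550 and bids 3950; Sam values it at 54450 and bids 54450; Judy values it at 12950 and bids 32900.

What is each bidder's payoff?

Sorted high to low: Sam 54450, then Georgia 53400, then Judy 32900, then Aditya 30450, then Oren 30250, then Emil 3950.
Sam has the top bid and wins; the price is the second-highest bid, 53400.
Sam's payoff = 54450 − 53400 = 1050. All other bidders lose, so their payoff is 0.

Payoffs: Georgia 0, Oren 0, Aditya 0, Emil 0, Sam 1050, Judy 0.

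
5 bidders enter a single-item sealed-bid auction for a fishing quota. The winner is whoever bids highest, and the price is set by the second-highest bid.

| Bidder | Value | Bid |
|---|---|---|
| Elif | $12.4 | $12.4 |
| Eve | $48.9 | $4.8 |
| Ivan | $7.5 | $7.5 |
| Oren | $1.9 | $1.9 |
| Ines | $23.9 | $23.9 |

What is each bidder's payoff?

Payoffs: Elif $0.0, Eve $0.0, Ivan $0.0, Oren $0.0, Ines $11.5.

Bids in descending order: Ines $23.9, then Elif $12.4, then Ivan $7.5, then Eve $4.8, then Oren $1.9.
Ines has the top bid and wins; the price is the second-highest bid, $12.4.
Ines's payoff = $23.9 − $12.4 = $11.5. All other bidders lose, so their payoff is 0.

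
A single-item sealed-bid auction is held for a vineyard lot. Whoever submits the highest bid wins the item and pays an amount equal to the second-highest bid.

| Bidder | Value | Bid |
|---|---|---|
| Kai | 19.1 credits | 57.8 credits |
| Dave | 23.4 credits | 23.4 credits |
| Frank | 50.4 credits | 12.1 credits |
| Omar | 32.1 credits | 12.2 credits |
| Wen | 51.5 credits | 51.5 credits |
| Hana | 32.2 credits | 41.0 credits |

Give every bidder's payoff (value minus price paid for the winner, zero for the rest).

Bids in descending order: Kai 57.8 credits > Wen 51.5 credits > Hana 41.0 credits > Dave 23.4 credits > Omar 12.2 credits > Frank 12.1 credits.
Kai has the top bid and wins; the price is the second-highest bid, 51.5 credits.
Kai's payoff = 19.1 credits − 51.5 credits = -32.4 credits. All other bidders lose, so their payoff is 0.

Payoffs: Kai -32.4 credits, Dave 0.0 credits, Frank 0.0 credits, Omar 0.0 credits, Wen 0.0 credits, Hana 0.0 credits.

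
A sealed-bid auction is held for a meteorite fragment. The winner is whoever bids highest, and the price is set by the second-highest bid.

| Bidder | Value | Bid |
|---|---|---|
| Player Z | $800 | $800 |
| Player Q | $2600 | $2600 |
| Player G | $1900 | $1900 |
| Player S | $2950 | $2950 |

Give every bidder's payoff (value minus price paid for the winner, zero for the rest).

Sorted high to low: Player S $2950; Player Q $2600; Player G $1900; Player Z $800.
Player S has the top bid and wins; the price is the second-highest bid, $2600.
Player S's payoff = $2950 − $2600 = $350. All other bidders lose, so their payoff is 0.

Player Z $0, Player Q $0, Player G $0, Player S $350.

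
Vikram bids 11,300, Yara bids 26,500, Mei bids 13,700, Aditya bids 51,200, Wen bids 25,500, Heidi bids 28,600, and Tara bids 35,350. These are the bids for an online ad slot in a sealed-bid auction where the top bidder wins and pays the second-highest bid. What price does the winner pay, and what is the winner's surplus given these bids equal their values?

The winner pays 35,350 for a surplus of 15,850.

Ranking the bids: Aditya 51,200; Tara 35,350; Heidi 28,600; Yara 26,500; Wen 25,500; Mei 13,700; Vikram 11,300.
Aditya is the highest bidder, so Aditya wins.
Under the second-price rule, the price is the second-highest bid: 35,350.
Surplus = 51,200 − 35,350 = 15,850.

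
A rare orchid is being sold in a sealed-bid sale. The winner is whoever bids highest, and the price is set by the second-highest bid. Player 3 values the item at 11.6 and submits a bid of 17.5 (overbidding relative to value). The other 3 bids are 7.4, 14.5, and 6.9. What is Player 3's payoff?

Highest competing bid: 14.5.
Player 3's bid 17.5 is the highest overall, so Player 3 wins and pays the second-highest bid, 14.5.
Payoff = value − price = 11.6 − 14.5 = -2.9.

The bidder's payoff: -2.9.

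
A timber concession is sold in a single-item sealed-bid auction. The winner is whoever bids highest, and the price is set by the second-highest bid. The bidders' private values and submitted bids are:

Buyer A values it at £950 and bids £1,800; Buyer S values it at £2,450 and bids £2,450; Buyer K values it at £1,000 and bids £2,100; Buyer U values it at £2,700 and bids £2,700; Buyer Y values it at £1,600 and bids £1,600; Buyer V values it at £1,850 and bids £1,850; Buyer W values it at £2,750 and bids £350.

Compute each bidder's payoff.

Sorted high to low: Buyer U £2,700; Buyer S £2,450; Buyer K £2,100; Buyer V £1,850; Buyer A £1,800; Buyer Y £1,600; Buyer W £350.
Buyer U has the top bid and wins; the price is the second-highest bid, £2,450.
Buyer U's payoff = £2,700 − £2,450 = £250. All other bidders lose, so their payoff is 0.

Buyer A £0, Buyer S £0, Buyer K £0, Buyer U £250, Buyer Y £0, Buyer V £0, Buyer W £0.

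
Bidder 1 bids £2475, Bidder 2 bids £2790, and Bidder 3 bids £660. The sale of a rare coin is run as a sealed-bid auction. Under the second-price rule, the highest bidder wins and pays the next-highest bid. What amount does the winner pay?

Price paid: £2475.

Ordered from highest: Bidder 2 £2790, then Bidder 1 £2475, then Bidder 3 £660.
Bidder 2 has the highest bid, so Bidder 2 wins.
The second-highest bid is £2475, so that is what Bidder 2 pays.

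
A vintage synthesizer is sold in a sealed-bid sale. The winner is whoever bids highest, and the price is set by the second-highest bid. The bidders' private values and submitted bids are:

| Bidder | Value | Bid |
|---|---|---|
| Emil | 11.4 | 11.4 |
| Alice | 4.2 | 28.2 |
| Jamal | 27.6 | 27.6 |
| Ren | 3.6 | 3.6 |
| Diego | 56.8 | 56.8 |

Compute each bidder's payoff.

Payoffs: Emil 0.0, Alice 0.0, Jamal 0.0, Ren 0.0, Diego 28.6.

Sorted high to low: Diego 56.8; Alice 28.2; Jamal 27.6; Emil 11.4; Ren 3.6.
Diego has the top bid and wins; the price is the second-highest bid, 28.2.
Diego's payoff = 56.8 − 28.2 = 28.6. All other bidders lose, so their payoff is 0.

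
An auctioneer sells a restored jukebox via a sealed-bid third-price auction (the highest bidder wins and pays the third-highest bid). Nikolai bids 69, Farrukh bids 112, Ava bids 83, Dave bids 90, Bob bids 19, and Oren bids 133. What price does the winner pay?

90

Ordered from highest: Oren 133, then Farrukh 112, then Dave 90, then Ava 83, then Nikolai 69, then Bob 19.
Oren is the highest bidder, so Oren wins.
Under the third-price rule, the price is the third-highest bid: 90.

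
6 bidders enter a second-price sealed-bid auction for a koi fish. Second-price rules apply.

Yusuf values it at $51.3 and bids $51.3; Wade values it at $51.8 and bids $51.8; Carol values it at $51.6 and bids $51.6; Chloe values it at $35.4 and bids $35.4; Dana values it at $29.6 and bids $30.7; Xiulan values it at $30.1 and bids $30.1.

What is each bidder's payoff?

Payoffs: Yusuf $0.0, Wade $0.2, Carol $0.0, Chloe $0.0, Dana $0.0, Xiulan $0.0.

Ranking the bids: Wade $51.8; Carol $51.6; Yusuf $51.3; Chloe $35.4; Dana $30.7; Xiulan $30.1.
Wade has the top bid and wins; the price is the second-highest bid, $51.6.
Wade's payoff = $51.8 − $51.6 = $0.2. All other bidders lose, so their payoff is 0.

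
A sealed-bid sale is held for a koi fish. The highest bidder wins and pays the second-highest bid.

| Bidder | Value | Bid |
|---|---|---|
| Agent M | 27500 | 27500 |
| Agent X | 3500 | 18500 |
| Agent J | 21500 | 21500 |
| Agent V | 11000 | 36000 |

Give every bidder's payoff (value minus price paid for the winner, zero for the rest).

Payoffs: Agent M 0, Agent X 0, Agent J 0, Agent V -16500.

Ranking the bids: Agent V 36000 > Agent M 27500 > Agent J 21500 > Agent X 18500.
Agent V has the top bid and wins; the price is the second-highest bid, 27500.
Agent V's payoff = 11000 − 27500 = -16500. All other bidders lose, so their payoff is 0.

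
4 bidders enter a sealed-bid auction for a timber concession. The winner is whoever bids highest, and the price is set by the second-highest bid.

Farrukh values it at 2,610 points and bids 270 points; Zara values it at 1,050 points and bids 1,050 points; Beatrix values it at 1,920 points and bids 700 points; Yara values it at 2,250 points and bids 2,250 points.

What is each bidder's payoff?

Payoffs: Farrukh 0 points, Zara 0 points, Beatrix 0 points, Yara 1,200 points.

Bids in descending order: Yara 2,250 points > Zara 1,050 points > Beatrix 700 points > Farrukh 270 points.
Yara has the top bid and wins; the price is the second-highest bid, 1,050 points.
Yara's payoff = 2,250 points − 1,050 points = 1,200 points. All other bidders lose, so their payoff is 0.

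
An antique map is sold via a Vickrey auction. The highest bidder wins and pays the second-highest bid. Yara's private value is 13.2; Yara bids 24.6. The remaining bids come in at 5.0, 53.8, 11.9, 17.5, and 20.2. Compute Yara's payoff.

Highest competing bid: 53.8.
Yara's bid 24.6 is not the highest, so Yara loses, pays nothing, and earns zero payoff.

Yara's payoff: 0.0.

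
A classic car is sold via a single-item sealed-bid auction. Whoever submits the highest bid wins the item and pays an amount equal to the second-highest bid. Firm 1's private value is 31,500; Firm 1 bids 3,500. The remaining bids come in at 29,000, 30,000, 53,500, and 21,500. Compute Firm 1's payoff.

The bidder's payoff: 0.

Highest competing bid: 53,500.
Firm 1's bid 3,500 is not the highest, so Firm 1 loses, pays nothing, and earns zero payoff.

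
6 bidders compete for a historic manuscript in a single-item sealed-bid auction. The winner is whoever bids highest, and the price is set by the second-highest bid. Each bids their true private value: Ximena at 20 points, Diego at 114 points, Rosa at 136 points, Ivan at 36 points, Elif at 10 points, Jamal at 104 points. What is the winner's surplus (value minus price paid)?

Winner's surplus: 22 points.

Ranking the bids: Rosa 136 points > Diego 114 points > Jamal 104 points > Ivan 36 points > Ximena 20 points > Elif 10 points.
Rosa wins with the top bid and pays the second-highest, 114 points.
Surplus = 136 points − 114 points = 22 points.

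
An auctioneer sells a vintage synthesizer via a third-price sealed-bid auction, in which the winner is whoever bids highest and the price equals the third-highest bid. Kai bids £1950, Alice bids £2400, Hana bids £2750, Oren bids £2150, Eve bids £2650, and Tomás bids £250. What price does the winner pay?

Bids in descending order: Hana £2750 > Eve £2650 > Alice £2400 > Oren £2150 > Kai £1950 > Tomás £250.
Hana is the highest bidder, so Hana wins.
Under the third-price rule, the price is the third-highest bid: £2400.

The winner pays £2400.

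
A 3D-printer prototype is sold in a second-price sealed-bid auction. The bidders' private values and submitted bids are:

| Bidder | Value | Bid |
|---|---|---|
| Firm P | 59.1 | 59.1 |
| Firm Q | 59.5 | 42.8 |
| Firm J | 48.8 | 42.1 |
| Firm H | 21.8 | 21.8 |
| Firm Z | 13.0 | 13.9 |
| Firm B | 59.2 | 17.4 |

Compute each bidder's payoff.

Sorted high to low: Firm P 59.1 > Firm Q 42.8 > Firm J 42.1 > Firm H 21.8 > Firm B 17.4 > Firm Z 13.9.
Firm P has the top bid and wins; the price is the second-highest bid, 42.8.
Firm P's payoff = 59.1 − 42.8 = 16.3. All other bidders lose, so their payoff is 0.

Firm P 16.3, Firm Q 0.0, Firm J 0.0, Firm H 0.0, Firm Z 0.0, Firm B 0.0.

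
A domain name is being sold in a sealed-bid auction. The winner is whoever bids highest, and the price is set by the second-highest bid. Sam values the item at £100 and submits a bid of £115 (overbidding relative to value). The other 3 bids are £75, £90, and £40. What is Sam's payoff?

£10

Highest competing bid: £90.
Sam's bid £115 is the highest overall, so Sam wins and pays the second-highest bid, £90.
Payoff = value − price = £100 − £90 = £10.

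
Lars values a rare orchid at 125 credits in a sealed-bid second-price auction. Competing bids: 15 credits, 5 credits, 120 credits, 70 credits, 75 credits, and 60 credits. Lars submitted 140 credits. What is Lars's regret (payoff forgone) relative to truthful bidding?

Payoff forgone: 0 credits.

The highest competing bid is 120 credits.
Bidding truthfully at 125 credits: Lars has the top bid, wins, and pays the second-highest bid 120 credits. Payoff = 125 credits − 120 credits = 5 credits.
Bidding 140 credits: Lars has the top bid, wins, and pays the second-highest bid 120 credits. Payoff = 125 credits − 120 credits = 5 credits.
Regret = truthful payoff − actual payoff = 5 credits − 5 credits = 0 credits.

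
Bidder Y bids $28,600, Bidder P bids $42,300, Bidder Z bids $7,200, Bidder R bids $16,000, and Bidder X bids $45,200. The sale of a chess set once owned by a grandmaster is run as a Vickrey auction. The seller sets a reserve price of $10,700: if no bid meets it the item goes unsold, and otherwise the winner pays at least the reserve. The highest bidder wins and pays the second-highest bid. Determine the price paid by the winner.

$42,300

Ranking the bids: Bidder X $45,200 > Bidder P $42,300 > Bidder Y $28,600 > Bidder R $16,000 > Bidder Z $7,200.
Bidder X has the highest bid, so Bidder X wins.
The second-highest bid is $42,300, which exceeds the reserve, so that sets the price.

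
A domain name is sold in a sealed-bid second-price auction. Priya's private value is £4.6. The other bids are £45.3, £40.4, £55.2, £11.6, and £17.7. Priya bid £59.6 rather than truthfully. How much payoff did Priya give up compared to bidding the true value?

The highest competing bid is £55.2.
Bidding truthfully at £4.6: the top bid is £55.2 (a rival), so Priya loses. Payoff = £0.0.
Bidding £59.6: Priya has the top bid, wins, and pays the second-highest bid £55.2. Payoff = £4.6 − £55.2 = -£50.6.
Regret = truthful payoff − actual payoff = £0.0 − -£50.6 = £50.6.

Payoff forgone: £50.6.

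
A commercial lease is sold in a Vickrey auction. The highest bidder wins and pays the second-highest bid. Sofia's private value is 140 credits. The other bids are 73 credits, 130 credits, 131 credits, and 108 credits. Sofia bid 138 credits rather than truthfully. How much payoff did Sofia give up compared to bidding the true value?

The highest competing bid is 131 credits.
Bidding truthfully at 140 credits: Sofia has the top bid, wins, and pays the second-highest bid 131 credits. Payoff = 140 credits − 131 credits = 9 credits.
Bidding 138 credits: Sofia has the top bid, wins, and pays the second-highest bid 131 credits. Payoff = 140 credits − 131 credits = 9 credits.
Regret = truthful payoff − actual payoff = 9 credits − 9 credits = 0 credits.
The bid only affects whether you win, not the price — here both bids land on the same side of the top rival bid, so the deviation is payoff-neutral.

Regret: 0 credits.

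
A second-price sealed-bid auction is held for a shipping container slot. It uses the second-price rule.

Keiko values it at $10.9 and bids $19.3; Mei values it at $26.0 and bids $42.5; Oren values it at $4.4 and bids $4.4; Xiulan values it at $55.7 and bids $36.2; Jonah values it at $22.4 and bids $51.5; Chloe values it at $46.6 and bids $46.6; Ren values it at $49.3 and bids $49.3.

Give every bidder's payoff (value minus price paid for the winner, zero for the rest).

Ordered from highest: Jonah $51.5 > Ren $49.3 > Chloe $46.6 > Mei $42.5 > Xiulan $36.2 > Keiko $19.3 > Oren $4.4.
Jonah has the top bid and wins; the price is the second-highest bid, $49.3.
Jonah's payoff = $22.4 − $49.3 = -$26.9. All other bidders lose, so their payoff is 0.

Payoffs: Keiko $0.0, Mei $0.0, Oren $0.0, Xiulan $0.0, Jonah -$26.9, Chloe $0.0, Ren $0.0.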